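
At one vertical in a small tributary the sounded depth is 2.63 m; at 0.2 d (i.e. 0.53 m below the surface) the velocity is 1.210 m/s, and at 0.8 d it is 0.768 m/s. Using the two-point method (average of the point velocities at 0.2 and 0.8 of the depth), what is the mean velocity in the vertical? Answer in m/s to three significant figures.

0.989 m/s

v̄ = (1.210 + 0.768) / 2 = 0.9890 m/s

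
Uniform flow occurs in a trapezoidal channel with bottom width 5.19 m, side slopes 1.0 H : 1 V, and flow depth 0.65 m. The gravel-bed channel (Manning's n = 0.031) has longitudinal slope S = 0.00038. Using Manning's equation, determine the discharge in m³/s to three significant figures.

1.58 m³/s

A = (b + z·y)·y = (5.19 + 1.0×0.65)×0.65 = 3.796 m²
P = b + 2y√(1+z²) = 5.19 + 2×0.65×√(1+1.0²) = 7.028 m
R = A/P = 3.796/7.028 = 0.5401 m
Q = (1/n)·A·R^(2/3)·S^(1/2) = (1/0.031) × 3.796 × 0.5401^(2/3) × 0.00038^(1/2) = 1.583 m³/s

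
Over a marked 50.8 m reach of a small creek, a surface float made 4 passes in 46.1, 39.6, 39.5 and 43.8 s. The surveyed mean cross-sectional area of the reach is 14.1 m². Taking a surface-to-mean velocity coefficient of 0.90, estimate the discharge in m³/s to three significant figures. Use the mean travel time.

t̄ = (46.1 + 39.6 + 39.5 + 43.8) / 4 = 42.25 s
v_surface = L / t̄ = 50.8 / 42.25 = 1.202 m/s
v_mean = 0.90 × 1.202 = 1.082 m/s
Q = A × v_mean = 14.1 × 1.082 = 15.26 m³/s

15.3 m³/s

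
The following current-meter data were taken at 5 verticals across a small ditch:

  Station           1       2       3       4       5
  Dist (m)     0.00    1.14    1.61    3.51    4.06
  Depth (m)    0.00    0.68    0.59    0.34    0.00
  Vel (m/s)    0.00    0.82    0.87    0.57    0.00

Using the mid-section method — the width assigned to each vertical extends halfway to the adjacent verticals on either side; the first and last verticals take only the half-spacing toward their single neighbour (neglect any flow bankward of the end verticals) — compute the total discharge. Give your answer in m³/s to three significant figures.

1.29 m³/s

w_2 = (1.61 − 0.00)/2 = 0.805 m; q_2 = 0.82 × 0.68 × 0.805 = 0.4489 m³/s
w_3 = (3.51 − 1.14)/2 = 1.185 m; q_3 = 0.87 × 0.59 × 1.185 = 0.6083 m³/s
w_4 = (4.06 − 1.61)/2 = 1.225 m; q_4 = 0.57 × 0.34 × 1.225 = 0.2374 m³/s
Stations 1, 5 contribute zero (depth or velocity is 0).
Q = Σ qᵢ = 1.295 m³/s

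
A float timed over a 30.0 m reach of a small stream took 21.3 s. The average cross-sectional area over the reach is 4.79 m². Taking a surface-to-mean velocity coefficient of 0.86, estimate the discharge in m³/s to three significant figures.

5.80 m³/s

v_surface = L / t̄ = 30.0 / 21.3 = 1.408 m/s
v_mean = 0.86 × 1.408 = 1.211 m/s
Q = A × v_mean = 4.79 × 1.211 = 5.802 m³/s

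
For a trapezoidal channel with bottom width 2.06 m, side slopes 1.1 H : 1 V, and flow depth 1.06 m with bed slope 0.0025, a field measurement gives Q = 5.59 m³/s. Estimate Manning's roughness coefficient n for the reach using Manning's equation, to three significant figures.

A = (b + z·y)·y = (2.06 + 1.1×1.06)×1.06 = 3.420 m²
P = b + 2y√(1+z²) = 2.06 + 2×1.06×√(1+1.1²) = 5.212 m
R = A/P = 3.420/5.212 = 0.6561 m
n = (1/Q)·A·R^(2/3)·S^(1/2) = (1/5.59) × 3.420 × 0.7551 × 0.05000 = 0.02310

0.0231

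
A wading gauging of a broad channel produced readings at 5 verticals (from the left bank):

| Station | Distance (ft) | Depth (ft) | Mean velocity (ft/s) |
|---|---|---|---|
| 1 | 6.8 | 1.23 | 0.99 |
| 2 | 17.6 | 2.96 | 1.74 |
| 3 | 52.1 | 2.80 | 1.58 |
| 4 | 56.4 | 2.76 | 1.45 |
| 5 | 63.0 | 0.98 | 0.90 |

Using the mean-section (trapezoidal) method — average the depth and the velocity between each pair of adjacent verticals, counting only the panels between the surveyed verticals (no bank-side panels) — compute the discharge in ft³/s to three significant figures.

228 ft³/s

Panel 1-2: Δb = 10.8 ft, d̄ = (1.23+2.96)/2 = 2.095, v̄ = (0.99+1.74)/2 = 1.365 → q = 10.8×2.095×1.365 = 30.88 ft³/s
Panel 2-3: Δb = 34.5 ft, d̄ = (2.96+2.80)/2 = 2.88, v̄ = (1.74+1.58)/2 = 1.66 → q = 34.5×2.88×1.66 = 164.9 ft³/s
Panel 3-4: Δb = 4.3 ft, d̄ = (2.80+2.76)/2 = 2.78, v̄ = (1.58+1.45)/2 = 1.515 → q = 4.3×2.78×1.515 = 18.11 ft³/s
Panel 4-5: Δb = 6.6 ft, d̄ = (2.76+0.98)/2 = 1.87, v̄ = (1.45+0.90)/2 = 1.175 → q = 6.6×1.87×1.175 = 14.50 ft³/s
Q = Σ q = 228.4 ft³/s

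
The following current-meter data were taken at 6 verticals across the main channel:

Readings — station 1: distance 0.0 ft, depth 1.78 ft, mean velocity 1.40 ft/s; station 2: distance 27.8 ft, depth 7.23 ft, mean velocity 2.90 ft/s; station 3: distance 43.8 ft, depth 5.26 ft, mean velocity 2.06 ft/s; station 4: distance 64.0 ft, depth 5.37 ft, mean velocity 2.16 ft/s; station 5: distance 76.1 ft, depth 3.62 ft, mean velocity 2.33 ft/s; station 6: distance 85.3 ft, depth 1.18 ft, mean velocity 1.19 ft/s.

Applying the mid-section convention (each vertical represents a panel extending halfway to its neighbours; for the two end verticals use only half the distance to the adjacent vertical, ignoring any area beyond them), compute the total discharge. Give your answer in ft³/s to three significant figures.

w_1 = (27.8 − 0.0)/2 = 13.9 ft; q_1 = 1.40 × 1.78 × 13.9 = 34.64 ft³/s
w_2 = (43.8 − 0.0)/2 = 21.9 ft; q_2 = 2.90 × 7.23 × 21.9 = 459.2 ft³/s
w_3 = (64.0 − 27.8)/2 = 18.1 ft; q_3 = 2.06 × 5.26 × 18.1 = 196.1 ft³/s
w_4 = (76.1 − 43.8)/2 = 16.15 ft; q_4 = 2.16 × 5.37 × 16.15 = 187.3 ft³/s
w_5 = (85.3 − 64.0)/2 = 10.65 ft; q_5 = 2.33 × 3.62 × 10.65 = 89.83 ft³/s
w_6 = (85.3 − 76.1)/2 = 4.6 ft; q_6 = 1.19 × 1.18 × 4.6 = 6.459 ft³/s
Q = Σ qᵢ = 973.6 ft³/s

974 ft³/s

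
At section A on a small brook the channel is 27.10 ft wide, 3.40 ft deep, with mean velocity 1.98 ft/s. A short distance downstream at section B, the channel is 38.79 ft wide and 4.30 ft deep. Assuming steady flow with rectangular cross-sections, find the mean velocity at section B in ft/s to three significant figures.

1.09 ft/s

Q = A₁V₁ = (27.10×3.40) × 1.98 = 182.4 ft³/s
A₂ = 38.79 × 4.30 = 166.8 ft²
V₂ = Q/A₂ = 182.4/166.8 = 1.094 ft/s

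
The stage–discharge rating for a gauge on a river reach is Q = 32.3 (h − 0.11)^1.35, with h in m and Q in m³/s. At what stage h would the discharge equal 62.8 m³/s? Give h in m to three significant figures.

1.75 m

h − h₀ = (Q/C)^(1/b) = (62.8/32.3)^(1/1.35) = 1.636 m
h = 0.11 + 1.636 = 1.746 m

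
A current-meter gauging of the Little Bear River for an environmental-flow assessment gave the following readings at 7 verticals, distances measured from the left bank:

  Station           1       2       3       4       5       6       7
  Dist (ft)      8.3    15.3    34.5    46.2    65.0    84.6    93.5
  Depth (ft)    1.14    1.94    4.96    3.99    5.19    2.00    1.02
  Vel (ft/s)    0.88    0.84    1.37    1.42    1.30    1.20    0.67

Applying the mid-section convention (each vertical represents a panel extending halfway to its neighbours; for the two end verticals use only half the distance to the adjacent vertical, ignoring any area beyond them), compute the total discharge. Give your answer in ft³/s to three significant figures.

383 ft³/s

w_1 = (15.3 − 8.3)/2 = 3.5 ft; q_1 = 0.88 × 1.14 × 3.5 = 3.511 ft³/s
w_2 = (34.5 − 8.3)/2 = 13.1 ft; q_2 = 0.84 × 1.94 × 13.1 = 21.35 ft³/s
w_3 = (46.2 − 15.3)/2 = 15.45 ft; q_3 = 1.37 × 4.96 × 15.45 = 105.0 ft³/s
w_4 = (65.0 − 34.5)/2 = 15.25 ft; q_4 = 1.42 × 3.99 × 15.25 = 86.40 ft³/s
w_5 = (84.6 − 46.2)/2 = 19.2 ft; q_5 = 1.30 × 5.19 × 19.2 = 129.5 ft³/s
w_6 = (93.5 − 65.0)/2 = 14.25 ft; q_6 = 1.20 × 2.00 × 14.25 = 34.20 ft³/s
w_7 = (93.5 − 84.6)/2 = 4.45 ft; q_7 = 0.67 × 1.02 × 4.45 = 3.041 ft³/s
Q = Σ qᵢ = 383.0 ft³/s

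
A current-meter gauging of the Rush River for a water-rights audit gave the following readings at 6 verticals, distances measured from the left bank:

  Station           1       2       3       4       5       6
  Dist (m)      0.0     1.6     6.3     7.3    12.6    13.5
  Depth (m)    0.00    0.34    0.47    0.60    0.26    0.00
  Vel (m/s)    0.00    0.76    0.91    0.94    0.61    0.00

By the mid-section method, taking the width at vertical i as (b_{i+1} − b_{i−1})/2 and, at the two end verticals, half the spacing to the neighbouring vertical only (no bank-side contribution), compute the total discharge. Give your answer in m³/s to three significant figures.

4.30 m³/s

w_2 = (6.3 − 0.0)/2 = 3.15 m; q_2 = 0.76 × 0.34 × 3.15 = 0.8140 m³/s
w_3 = (7.3 − 1.6)/2 = 2.85 m; q_3 = 0.91 × 0.47 × 2.85 = 1.219 m³/s
w_4 = (12.6 − 6.3)/2 = 3.15 m; q_4 = 0.94 × 0.60 × 3.15 = 1.777 m³/s
w_5 = (13.5 − 7.3)/2 = 3.1 m; q_5 = 0.61 × 0.26 × 3.1 = 0.4917 m³/s
Stations 1, 6 contribute zero (depth or velocity is 0).
Q = Σ qᵢ = 4.301 m³/s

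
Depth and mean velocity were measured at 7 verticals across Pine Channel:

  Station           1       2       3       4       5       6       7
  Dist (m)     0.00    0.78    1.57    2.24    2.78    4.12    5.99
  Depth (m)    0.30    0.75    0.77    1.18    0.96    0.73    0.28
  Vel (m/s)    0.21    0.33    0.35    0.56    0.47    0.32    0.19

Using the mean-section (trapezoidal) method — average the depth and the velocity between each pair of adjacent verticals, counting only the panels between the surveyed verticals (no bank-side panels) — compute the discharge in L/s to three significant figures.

1600 L/s

Panel 1-2: Δb = 0.78 m, d̄ = (0.30+0.75)/2 = 0.525, v̄ = (0.21+0.33)/2 = 0.27 → q = 0.78×0.525×0.27 = 0.1106 m³/s
Panel 2-3: Δb = 0.79 m, d̄ = (0.75+0.77)/2 = 0.76, v̄ = (0.33+0.35)/2 = 0.34 → q = 0.79×0.76×0.34 = 0.2041 m³/s
Panel 3-4: Δb = 0.67 m, d̄ = (0.77+1.18)/2 = 0.975, v̄ = (0.35+0.56)/2 = 0.455 → q = 0.67×0.975×0.455 = 0.2972 m³/s
Panel 4-5: Δb = 0.54 m, d̄ = (1.18+0.96)/2 = 1.07, v̄ = (0.56+0.47)/2 = 0.515 → q = 0.54×1.07×0.515 = 0.2976 m³/s
Panel 5-6: Δb = 1.34 m, d̄ = (0.96+0.73)/2 = 0.845, v̄ = (0.47+0.32)/2 = 0.395 → q = 1.34×0.845×0.395 = 0.4473 m³/s
Panel 6-7: Δb = 1.87 m, d̄ = (0.73+0.28)/2 = 0.505, v̄ = (0.32+0.19)/2 = 0.255 → q = 1.87×0.505×0.255 = 0.2408 m³/s
Q = Σ q = 1.598 m³/s
= 1.598 × 1000 = 1598 L/s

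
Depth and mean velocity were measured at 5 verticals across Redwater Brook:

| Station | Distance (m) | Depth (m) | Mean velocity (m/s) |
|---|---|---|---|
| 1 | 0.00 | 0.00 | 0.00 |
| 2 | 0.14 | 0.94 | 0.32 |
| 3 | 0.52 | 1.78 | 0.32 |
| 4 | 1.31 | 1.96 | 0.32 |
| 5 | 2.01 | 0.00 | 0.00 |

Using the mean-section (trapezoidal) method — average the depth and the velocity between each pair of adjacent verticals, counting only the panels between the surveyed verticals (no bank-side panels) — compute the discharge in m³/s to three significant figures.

Panel 1-2: Δb = 0.14 m, d̄ = (0.00+0.94)/2 = 0.47, v̄ = (0.00+0.32)/2 = 0.16 → q = 0.14×0.47×0.16 = 0.01053 m³/s
Panel 2-3: Δb = 0.38 m, d̄ = (0.94+1.78)/2 = 1.36, v̄ = (0.32+0.32)/2 = 0.32 → q = 0.38×1.36×0.32 = 0.1654 m³/s
Panel 3-4: Δb = 0.79 m, d̄ = (1.78+1.96)/2 = 1.87, v̄ = (0.32+0.32)/2 = 0.32 → q = 0.79×1.87×0.32 = 0.4727 m³/s
Panel 4-5: Δb = 0.7 m, d̄ = (1.96+0.00)/2 = 0.98, v̄ = (0.32+0.00)/2 = 0.16 → q = 0.7×0.98×0.16 = 0.1098 m³/s
Q = Σ q = 0.7584 m³/s

0.758 m³/s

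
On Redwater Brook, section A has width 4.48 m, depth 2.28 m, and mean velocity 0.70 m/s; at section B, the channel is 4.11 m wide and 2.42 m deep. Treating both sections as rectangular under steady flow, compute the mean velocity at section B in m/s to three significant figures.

Q = A₁V₁ = (4.48×2.28) × 0.70 = 7.150 m³/s
A₂ = 4.11 × 2.42 = 9.946 m²
V₂ = Q/A₂ = 7.150/9.946 = 0.7189 m/s

0.719 m/s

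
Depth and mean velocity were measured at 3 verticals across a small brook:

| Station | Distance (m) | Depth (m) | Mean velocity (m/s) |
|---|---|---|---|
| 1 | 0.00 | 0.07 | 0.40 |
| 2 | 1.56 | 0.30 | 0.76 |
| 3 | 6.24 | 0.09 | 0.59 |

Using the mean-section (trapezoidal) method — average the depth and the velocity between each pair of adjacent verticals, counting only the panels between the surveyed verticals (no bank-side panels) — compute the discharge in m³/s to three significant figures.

Panel 1-2: Δb = 1.56 m, d̄ = (0.07+0.30)/2 = 0.185, v̄ = (0.40+0.76)/2 = 0.58 → q = 1.56×0.185×0.58 = 0.1674 m³/s
Panel 2-3: Δb = 4.68 m, d̄ = (0.30+0.09)/2 = 0.195, v̄ = (0.76+0.59)/2 = 0.675 → q = 4.68×0.195×0.675 = 0.6160 m³/s
Q = Σ q = 0.7834 m³/s

0.783 m³/s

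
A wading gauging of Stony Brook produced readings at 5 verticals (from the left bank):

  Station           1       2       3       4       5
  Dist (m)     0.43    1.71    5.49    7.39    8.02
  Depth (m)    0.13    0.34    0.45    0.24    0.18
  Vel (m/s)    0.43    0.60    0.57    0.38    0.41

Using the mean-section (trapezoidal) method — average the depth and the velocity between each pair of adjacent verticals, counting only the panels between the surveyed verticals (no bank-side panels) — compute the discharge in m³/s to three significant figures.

Panel 1-2: Δb = 1.28 m, d̄ = (0.13+0.34)/2 = 0.235, v̄ = (0.43+0.60)/2 = 0.515 → q = 1.28×0.235×0.515 = 0.1549 m³/s
Panel 2-3: Δb = 3.78 m, d̄ = (0.34+0.45)/2 = 0.395, v̄ = (0.60+0.57)/2 = 0.585 → q = 3.78×0.395×0.585 = 0.8735 m³/s
Panel 3-4: Δb = 1.9 m, d̄ = (0.45+0.24)/2 = 0.345, v̄ = (0.57+0.38)/2 = 0.475 → q = 1.9×0.345×0.475 = 0.3114 m³/s
Panel 4-5: Δb = 0.63 m, d̄ = (0.24+0.18)/2 = 0.21, v̄ = (0.38+0.41)/2 = 0.395 → q = 0.63×0.21×0.395 = 0.05226 m³/s
Q = Σ q = 1.392 m³/s

1.39 m³/s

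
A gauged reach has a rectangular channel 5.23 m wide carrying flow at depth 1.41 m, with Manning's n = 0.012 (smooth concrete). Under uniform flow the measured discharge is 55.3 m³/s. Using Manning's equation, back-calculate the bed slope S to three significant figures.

0.00910

A = b·y = 5.23 × 1.41 = 7.374 m²
P = b + 2y = 5.23 + 2×1.41 = 8.050 m
R = A/P = 7.374/8.050 = 0.9161 m
S = (Q·n / (1·A·R^(2/3)))² = (55.3×0.012 / (1×7.374×0.9432))² = 0.009102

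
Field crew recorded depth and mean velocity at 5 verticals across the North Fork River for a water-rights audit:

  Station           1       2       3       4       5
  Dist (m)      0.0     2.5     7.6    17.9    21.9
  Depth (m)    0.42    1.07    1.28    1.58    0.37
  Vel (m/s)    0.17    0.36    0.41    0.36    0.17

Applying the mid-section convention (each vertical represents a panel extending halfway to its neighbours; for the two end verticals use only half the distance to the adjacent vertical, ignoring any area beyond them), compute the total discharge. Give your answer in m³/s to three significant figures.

9.79 m³/s

w_1 = (2.5 − 0.0)/2 = 1.25 m; q_1 = 0.17 × 0.42 × 1.25 = 0.08925 m³/s
w_2 = (7.6 − 0.0)/2 = 3.8 m; q_2 = 0.36 × 1.07 × 3.8 = 1.464 m³/s
w_3 = (17.9 − 2.5)/2 = 7.7 m; q_3 = 0.41 × 1.28 × 7.7 = 4.041 m³/s
w_4 = (21.9 − 7.6)/2 = 7.15 m; q_4 = 0.36 × 1.58 × 7.15 = 4.067 m³/s
w_5 = (21.9 − 17.9)/2 = 2 m; q_5 = 0.17 × 0.37 × 2 = 0.1258 m³/s
Q = Σ qᵢ = 9.787 m³/s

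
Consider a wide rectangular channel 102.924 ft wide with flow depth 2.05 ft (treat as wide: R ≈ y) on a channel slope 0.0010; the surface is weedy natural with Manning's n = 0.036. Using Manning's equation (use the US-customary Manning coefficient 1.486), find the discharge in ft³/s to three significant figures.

444 ft³/s

A = b·y = 102.924 × 2.05 = 211.0 ft²
Wide channel: R ≈ y = 2.05 ft
Q = (1.486/n)·A·R^(2/3)·S^(1/2) = (1.486/0.036) × 211.0 × 2.050^(2/3) × 0.0010^(1/2) = 444.4 ft³/s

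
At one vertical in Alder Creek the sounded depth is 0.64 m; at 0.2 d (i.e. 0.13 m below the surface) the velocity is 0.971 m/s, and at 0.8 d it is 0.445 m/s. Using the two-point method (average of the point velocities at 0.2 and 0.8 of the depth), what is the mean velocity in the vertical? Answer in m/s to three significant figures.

0.708 m/s

v̄ = (0.971 + 0.445) / 2 = 0.7080 m/s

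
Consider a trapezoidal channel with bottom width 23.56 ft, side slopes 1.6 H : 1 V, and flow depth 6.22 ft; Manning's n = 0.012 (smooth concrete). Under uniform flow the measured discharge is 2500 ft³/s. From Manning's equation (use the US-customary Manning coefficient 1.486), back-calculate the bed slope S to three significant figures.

A = (b + z·y)·y = (23.56 + 1.6×6.22)×6.22 = 208.4 ft²
P = b + 2y√(1+z²) = 23.56 + 2×6.22×√(1+1.6²) = 47.03 ft
R = A/P = 208.4/47.03 = 4.432 ft
S = (Q·n / (1.486·A·R^(2/3)))² = (2500×0.012 / (1.486×208.4×2.698))² = 0.001289

0.00129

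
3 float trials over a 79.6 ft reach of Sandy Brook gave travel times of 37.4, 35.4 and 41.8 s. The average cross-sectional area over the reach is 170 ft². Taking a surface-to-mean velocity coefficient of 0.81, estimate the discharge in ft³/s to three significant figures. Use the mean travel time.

287 ft³/s

t̄ = (37.4 + 35.4 + 41.8) / 3 = 38.2 s
v_surface = L / t̄ = 79.6 / 38.2 = 2.084 ft/s
v_mean = 0.81 × 2.084 = 1.688 ft/s
Q = A × v_mean = 170 × 1.688 = 286.9 ft³/s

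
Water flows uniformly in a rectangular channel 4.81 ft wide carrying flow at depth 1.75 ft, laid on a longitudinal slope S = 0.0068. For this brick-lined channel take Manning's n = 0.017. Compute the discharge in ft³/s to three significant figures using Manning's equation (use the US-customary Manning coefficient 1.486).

61.2 ft³/s

A = b·y = 4.81 × 1.75 = 8.418 ft²
P = b + 2y = 4.81 + 2×1.75 = 8.310 ft
R = A/P = 8.418/8.310 = 1.013 ft
Q = (1.486/n)·A·R^(2/3)·S^(1/2) = (1.486/0.017) × 8.418 × 1.013^(2/3) × 0.0068^(1/2) = 61.20 ft³/s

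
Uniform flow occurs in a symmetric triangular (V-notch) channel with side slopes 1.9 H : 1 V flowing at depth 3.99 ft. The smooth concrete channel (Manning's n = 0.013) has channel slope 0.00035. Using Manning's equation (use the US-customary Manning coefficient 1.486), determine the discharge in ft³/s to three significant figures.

94.5 ft³/s

A = z·y² = 1.9×3.99² = 30.25 ft²
P = 2y√(1+z²) = 2×3.99×√(1+1.9²) = 17.13 ft
R = A/P = 30.25/17.13 = 1.765 ft
Q = (1.486/n)·A·R^(2/3)·S^(1/2) = (1.486/0.013) × 30.25 × 1.765^(2/3) × 0.00035^(1/2) = 94.49 ft³/s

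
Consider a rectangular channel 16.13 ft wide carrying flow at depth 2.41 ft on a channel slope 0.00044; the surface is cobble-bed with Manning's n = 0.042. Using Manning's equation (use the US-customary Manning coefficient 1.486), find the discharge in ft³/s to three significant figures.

A = b·y = 16.13 × 2.41 = 38.87 ft²
P = b + 2y = 16.13 + 2×2.41 = 20.95 ft
R = A/P = 38.87/20.95 = 1.856 ft
Q = (1.486/n)·A·R^(2/3)·S^(1/2) = (1.486/0.042) × 38.87 × 1.856^(2/3) × 0.00044^(1/2) = 43.56 ft³/s

43.6 ft³/s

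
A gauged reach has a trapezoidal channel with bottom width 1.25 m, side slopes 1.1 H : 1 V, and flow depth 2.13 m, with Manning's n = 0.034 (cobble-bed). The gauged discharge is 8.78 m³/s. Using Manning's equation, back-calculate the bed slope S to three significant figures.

0.00150

A = (b + z·y)·y = (1.25 + 1.1×2.13)×2.13 = 7.653 m²
P = b + 2y√(1+z²) = 1.25 + 2×2.13×√(1+1.1²) = 7.583 m
R = A/P = 7.653/7.583 = 1.009 m
S = (Q·n / (1·A·R^(2/3)))² = (8.78×0.034 / (1×7.653×1.006))² = 0.001503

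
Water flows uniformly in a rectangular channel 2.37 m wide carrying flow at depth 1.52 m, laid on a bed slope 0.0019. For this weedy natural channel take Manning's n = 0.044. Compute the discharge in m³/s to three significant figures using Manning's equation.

A = b·y = 2.37 × 1.52 = 3.602 m²
P = b + 2y = 2.37 + 2×1.52 = 5.410 m
R = A/P = 3.602/5.410 = 0.6659 m
Q = (1/n)·A·R^(2/3)·S^(1/2) = (1/0.044) × 3.602 × 0.6659^(2/3) × 0.0019^(1/2) = 2.721 m³/s

2.72 m³/s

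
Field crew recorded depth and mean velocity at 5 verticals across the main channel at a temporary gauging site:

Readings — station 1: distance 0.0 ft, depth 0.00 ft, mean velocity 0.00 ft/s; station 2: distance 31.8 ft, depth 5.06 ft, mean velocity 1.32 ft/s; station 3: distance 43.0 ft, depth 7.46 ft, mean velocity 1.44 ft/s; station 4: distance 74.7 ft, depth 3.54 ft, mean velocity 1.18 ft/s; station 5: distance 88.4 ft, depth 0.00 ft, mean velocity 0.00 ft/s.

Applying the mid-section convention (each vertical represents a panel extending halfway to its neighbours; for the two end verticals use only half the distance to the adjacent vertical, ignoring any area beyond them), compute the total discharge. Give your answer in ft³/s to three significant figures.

w_2 = (43.0 − 0.0)/2 = 21.5 ft; q_2 = 1.32 × 5.06 × 21.5 = 143.6 ft³/s
w_3 = (74.7 − 31.8)/2 = 21.45 ft; q_3 = 1.44 × 7.46 × 21.45 = 230.4 ft³/s
w_4 = (88.4 − 43.0)/2 = 22.7 ft; q_4 = 1.18 × 3.54 × 22.7 = 94.82 ft³/s
Stations 1, 5 contribute zero (depth or velocity is 0).
Q = Σ qᵢ = 468.8 ft³/s

469 ft³/s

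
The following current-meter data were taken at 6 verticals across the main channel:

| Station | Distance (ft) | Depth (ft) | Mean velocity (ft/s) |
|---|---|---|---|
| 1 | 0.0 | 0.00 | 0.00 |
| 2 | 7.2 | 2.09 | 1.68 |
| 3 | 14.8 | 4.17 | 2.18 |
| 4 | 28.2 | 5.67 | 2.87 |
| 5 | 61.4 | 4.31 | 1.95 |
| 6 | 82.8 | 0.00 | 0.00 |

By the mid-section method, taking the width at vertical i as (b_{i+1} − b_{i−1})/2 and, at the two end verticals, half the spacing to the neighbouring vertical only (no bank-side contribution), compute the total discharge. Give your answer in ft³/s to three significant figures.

w_2 = (14.8 − 0.0)/2 = 7.4 ft; q_2 = 1.68 × 2.09 × 7.4 = 25.98 ft³/s
w_3 = (28.2 − 7.2)/2 = 10.5 ft; q_3 = 2.18 × 4.17 × 10.5 = 95.45 ft³/s
w_4 = (61.4 − 14.8)/2 = 23.3 ft; q_4 = 2.87 × 5.67 × 23.3 = 379.2 ft³/s
w_5 = (82.8 − 28.2)/2 = 27.3 ft; q_5 = 1.95 × 4.31 × 27.3 = 229.4 ft³/s
Stations 1, 6 contribute zero (depth or velocity is 0).
Q = Σ qᵢ = 730.0 ft³/s

730 ft³/s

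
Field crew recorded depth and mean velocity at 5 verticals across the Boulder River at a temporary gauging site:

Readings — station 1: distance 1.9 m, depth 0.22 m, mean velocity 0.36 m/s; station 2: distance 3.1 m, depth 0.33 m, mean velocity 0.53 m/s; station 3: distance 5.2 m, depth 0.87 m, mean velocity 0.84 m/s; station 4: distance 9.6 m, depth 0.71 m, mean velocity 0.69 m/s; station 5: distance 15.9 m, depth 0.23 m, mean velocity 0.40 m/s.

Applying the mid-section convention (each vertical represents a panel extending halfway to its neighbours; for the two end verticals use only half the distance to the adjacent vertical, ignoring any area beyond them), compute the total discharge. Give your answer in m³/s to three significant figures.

5.62 m³/s

w_1 = (3.1 − 1.9)/2 = 0.6 m; q_1 = 0.36 × 0.22 × 0.6 = 0.04752 m³/s
w_2 = (5.2 − 1.9)/2 = 1.65 m; q_2 = 0.53 × 0.33 × 1.65 = 0.2886 m³/s
w_3 = (9.6 − 3.1)/2 = 3.25 m; q_3 = 0.84 × 0.87 × 3.25 = 2.375 m³/s
w_4 = (15.9 − 5.2)/2 = 5.35 m; q_4 = 0.69 × 0.71 × 5.35 = 2.621 m³/s
w_5 = (15.9 − 9.6)/2 = 3.15 m; q_5 = 0.40 × 0.23 × 3.15 = 0.2898 m³/s
Q = Σ qᵢ = 5.622 m³/s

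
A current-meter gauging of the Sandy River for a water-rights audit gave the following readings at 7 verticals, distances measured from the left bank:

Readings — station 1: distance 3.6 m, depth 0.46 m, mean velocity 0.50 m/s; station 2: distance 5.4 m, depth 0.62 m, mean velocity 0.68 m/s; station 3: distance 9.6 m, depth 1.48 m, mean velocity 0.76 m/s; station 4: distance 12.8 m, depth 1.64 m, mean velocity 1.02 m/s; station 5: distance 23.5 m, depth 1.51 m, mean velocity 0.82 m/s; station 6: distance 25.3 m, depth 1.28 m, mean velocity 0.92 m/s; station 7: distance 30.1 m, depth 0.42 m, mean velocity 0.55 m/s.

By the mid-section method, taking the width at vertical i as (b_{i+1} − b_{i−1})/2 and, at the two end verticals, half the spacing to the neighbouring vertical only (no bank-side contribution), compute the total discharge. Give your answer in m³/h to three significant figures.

106000 m³/h

w_1 = (5.4 − 3.6)/2 = 0.9 m; q_1 = 0.50 × 0.46 × 0.9 = 0.2070 m³/s
w_2 = (9.6 − 3.6)/2 = 3 m; q_2 = 0.68 × 0.62 × 3 = 1.265 m³/s
w_3 = (12.8 − 5.4)/2 = 3.7 m; q_3 = 0.76 × 1.48 × 3.7 = 4.162 m³/s
w_4 = (23.5 − 9.6)/2 = 6.95 m; q_4 = 1.02 × 1.64 × 6.95 = 11.63 m³/s
w_5 = (25.3 − 12.8)/2 = 6.25 m; q_5 = 0.82 × 1.51 × 6.25 = 7.739 m³/s
w_6 = (30.1 − 23.5)/2 = 3.3 m; q_6 = 0.92 × 1.28 × 3.3 = 3.886 m³/s
w_7 = (30.1 − 25.3)/2 = 2.4 m; q_7 = 0.55 × 0.42 × 2.4 = 0.5544 m³/s
Q = Σ qᵢ = 29.44 m³/s
= 29.44 × 3600 = 106000 m³/h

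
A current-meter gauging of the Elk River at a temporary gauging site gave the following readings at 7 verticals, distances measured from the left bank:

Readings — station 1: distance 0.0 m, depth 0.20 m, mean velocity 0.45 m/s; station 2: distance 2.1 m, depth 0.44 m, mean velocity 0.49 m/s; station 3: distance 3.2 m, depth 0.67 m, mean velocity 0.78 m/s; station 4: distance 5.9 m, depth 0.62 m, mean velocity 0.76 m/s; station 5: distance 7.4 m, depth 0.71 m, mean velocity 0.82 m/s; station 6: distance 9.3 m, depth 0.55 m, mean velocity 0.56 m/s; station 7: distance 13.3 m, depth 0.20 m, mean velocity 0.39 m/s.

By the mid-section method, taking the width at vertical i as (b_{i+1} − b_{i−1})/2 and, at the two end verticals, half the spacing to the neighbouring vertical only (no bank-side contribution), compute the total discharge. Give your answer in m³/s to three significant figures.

4.48 m³/s

w_1 = (2.1 − 0.0)/2 = 1.05 m; q_1 = 0.45 × 0.20 × 1.05 = 0.09450 m³/s
w_2 = (3.2 − 0.0)/2 = 1.6 m; q_2 = 0.49 × 0.44 × 1.6 = 0.3450 m³/s
w_3 = (5.9 − 2.1)/2 = 1.9 m; q_3 = 0.78 × 0.67 × 1.9 = 0.9929 m³/s
w_4 = (7.4 − 3.2)/2 = 2.1 m; q_4 = 0.76 × 0.62 × 2.1 = 0.9895 m³/s
w_5 = (9.3 − 5.9)/2 = 1.7 m; q_5 = 0.82 × 0.71 × 1.7 = 0.9897 m³/s
w_6 = (13.3 − 7.4)/2 = 2.95 m; q_6 = 0.56 × 0.55 × 2.95 = 0.9086 m³/s
w_7 = (13.3 − 9.3)/2 = 2 m; q_7 = 0.39 × 0.20 × 2 = 0.1560 m³/s
Q = Σ qᵢ = 4.476 m³/s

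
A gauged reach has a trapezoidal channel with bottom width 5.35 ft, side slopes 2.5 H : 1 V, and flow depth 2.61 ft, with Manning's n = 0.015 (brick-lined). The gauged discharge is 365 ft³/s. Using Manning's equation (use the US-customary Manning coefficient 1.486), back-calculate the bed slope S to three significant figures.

0.00757

A = (b + z·y)·y = (5.35 + 2.5×2.61)×2.61 = 30.99 ft²
P = b + 2y√(1+z²) = 5.35 + 2×2.61×√(1+2.5²) = 19.41 ft
R = A/P = 30.99/19.41 = 1.597 ft
S = (Q·n / (1.486·A·R^(2/3)))² = (365×0.015 / (1.486×30.99×1.366))² = 0.007569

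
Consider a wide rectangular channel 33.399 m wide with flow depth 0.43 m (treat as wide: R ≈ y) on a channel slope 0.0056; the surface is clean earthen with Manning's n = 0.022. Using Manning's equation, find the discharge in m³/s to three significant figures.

27.8 m³/s

A = b·y = 33.399 × 0.43 = 14.36 m²
Wide channel: R ≈ y = 0.43 m
Q = (1/n)·A·R^(2/3)·S^(1/2) = (1/0.022) × 14.36 × 0.4300^(2/3) × 0.0056^(1/2) = 27.83 m³/s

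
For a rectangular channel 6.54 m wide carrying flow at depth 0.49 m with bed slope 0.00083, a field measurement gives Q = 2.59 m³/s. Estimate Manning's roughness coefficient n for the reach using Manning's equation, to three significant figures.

0.0202

A = b·y = 6.54 × 0.49 = 3.205 m²
P = b + 2y = 6.54 + 2×0.49 = 7.520 m
R = A/P = 3.205/7.520 = 0.4261 m
n = (1/Q)·A·R^(2/3)·S^(1/2) = (1/2.59) × 3.205 × 0.5663 × 0.02881 = 0.02019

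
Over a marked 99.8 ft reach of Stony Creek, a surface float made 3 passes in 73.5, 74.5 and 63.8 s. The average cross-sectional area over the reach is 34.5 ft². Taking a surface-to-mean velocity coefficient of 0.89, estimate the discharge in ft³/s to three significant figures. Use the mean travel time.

t̄ = (73.5 + 74.5 + 63.8) / 3 = 70.6 s
v_surface = L / t̄ = 99.8 / 70.6 = 1.414 ft/s
v_mean = 0.89 × 1.414 = 1.258 ft/s
Q = A × v_mean = 34.5 × 1.258 = 43.40 ft³/s

43.4 ft³/s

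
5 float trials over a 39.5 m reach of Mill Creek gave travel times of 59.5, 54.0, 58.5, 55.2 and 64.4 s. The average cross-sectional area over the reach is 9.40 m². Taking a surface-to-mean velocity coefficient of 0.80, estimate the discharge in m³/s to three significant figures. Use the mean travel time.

5.09 m³/s

t̄ = (59.5 + 54.0 + 58.5 + 55.2 + 64.4) / 5 = 58.32 s
v_surface = L / t̄ = 39.5 / 58.32 = 0.6773 m/s
v_mean = 0.80 × 0.6773 = 0.5418 m/s
Q = A × v_mean = 9.40 × 0.5418 = 5.093 m³/s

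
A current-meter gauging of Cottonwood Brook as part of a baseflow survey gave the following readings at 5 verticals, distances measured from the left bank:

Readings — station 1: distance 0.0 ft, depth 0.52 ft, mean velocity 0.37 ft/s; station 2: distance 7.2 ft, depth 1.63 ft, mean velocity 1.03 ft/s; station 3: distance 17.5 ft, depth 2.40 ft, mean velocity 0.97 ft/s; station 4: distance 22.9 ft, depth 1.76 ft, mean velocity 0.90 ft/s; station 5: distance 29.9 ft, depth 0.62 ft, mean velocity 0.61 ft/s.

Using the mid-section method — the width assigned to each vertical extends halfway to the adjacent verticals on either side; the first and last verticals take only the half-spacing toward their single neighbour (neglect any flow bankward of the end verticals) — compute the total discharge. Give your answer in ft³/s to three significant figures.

w_1 = (7.2 − 0.0)/2 = 3.6 ft; q_1 = 0.37 × 0.52 × 3.6 = 0.6926 ft³/s
w_2 = (17.5 − 0.0)/2 = 8.75 ft; q_2 = 1.03 × 1.63 × 8.75 = 14.69 ft³/s
w_3 = (22.9 − 7.2)/2 = 7.85 ft; q_3 = 0.97 × 2.40 × 7.85 = 18.27 ft³/s
w_4 = (29.9 − 17.5)/2 = 6.2 ft; q_4 = 0.90 × 1.76 × 6.2 = 9.821 ft³/s
w_5 = (29.9 − 22.9)/2 = 3.5 ft; q_5 = 0.61 × 0.62 × 3.5 = 1.324 ft³/s
Q = Σ qᵢ = 44.80 ft³/s

44.8 ft³/s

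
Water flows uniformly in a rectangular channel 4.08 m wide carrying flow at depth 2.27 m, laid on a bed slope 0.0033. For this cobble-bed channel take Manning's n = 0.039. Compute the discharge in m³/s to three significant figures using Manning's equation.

A = b·y = 4.08 × 2.27 = 9.262 m²
P = b + 2y = 4.08 + 2×2.27 = 8.620 m
R = A/P = 9.262/8.620 = 1.074 m
Q = (1/n)·A·R^(2/3)·S^(1/2) = (1/0.039) × 9.262 × 1.074^(2/3) × 0.0033^(1/2) = 14.31 m³/s

14.3 m³/s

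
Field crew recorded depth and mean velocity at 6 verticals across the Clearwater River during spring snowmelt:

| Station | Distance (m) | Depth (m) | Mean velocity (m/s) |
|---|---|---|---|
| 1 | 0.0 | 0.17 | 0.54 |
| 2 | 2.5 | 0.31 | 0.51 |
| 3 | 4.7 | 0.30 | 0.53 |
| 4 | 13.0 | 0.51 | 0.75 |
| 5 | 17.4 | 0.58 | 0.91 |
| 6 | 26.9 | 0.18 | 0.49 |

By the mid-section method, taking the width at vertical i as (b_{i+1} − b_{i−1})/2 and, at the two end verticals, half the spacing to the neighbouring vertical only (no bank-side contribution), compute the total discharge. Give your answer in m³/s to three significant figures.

w_1 = (2.5 − 0.0)/2 = 1.25 m; q_1 = 0.54 × 0.17 × 1.25 = 0.1148 m³/s
w_2 = (4.7 − 0.0)/2 = 2.35 m; q_2 = 0.51 × 0.31 × 2.35 = 0.3715 m³/s
w_3 = (13.0 − 2.5)/2 = 5.25 m; q_3 = 0.53 × 0.30 × 5.25 = 0.8348 m³/s
w_4 = (17.4 − 4.7)/2 = 6.35 m; q_4 = 0.75 × 0.51 × 6.35 = 2.429 m³/s
w_5 = (26.9 − 13.0)/2 = 6.95 m; q_5 = 0.91 × 0.58 × 6.95 = 3.668 m³/s
w_6 = (26.9 − 17.4)/2 = 4.75 m; q_6 = 0.49 × 0.18 × 4.75 = 0.4190 m³/s
Q = Σ qᵢ = 7.837 m³/s

7.84 m³/s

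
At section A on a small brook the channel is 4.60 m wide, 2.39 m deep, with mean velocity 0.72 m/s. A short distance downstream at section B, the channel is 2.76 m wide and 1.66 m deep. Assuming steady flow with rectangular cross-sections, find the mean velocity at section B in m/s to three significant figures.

1.73 m/s

Q = A₁V₁ = (4.60×2.39) × 0.72 = 7.916 m³/s
A₂ = 2.76 × 1.66 = 4.582 m²
V₂ = Q/A₂ = 7.916/4.582 = 1.728 m/s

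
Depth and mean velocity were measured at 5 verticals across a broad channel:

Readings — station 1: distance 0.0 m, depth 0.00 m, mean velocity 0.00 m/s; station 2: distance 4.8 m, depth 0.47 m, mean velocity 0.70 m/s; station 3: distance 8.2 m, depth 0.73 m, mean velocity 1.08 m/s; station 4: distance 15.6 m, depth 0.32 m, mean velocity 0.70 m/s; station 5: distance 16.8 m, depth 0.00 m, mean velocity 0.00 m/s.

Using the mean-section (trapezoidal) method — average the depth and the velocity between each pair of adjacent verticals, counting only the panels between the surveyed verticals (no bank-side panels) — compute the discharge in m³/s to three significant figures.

5.74 m³/s

Panel 1-2: Δb = 4.8 m, d̄ = (0.00+0.47)/2 = 0.235, v̄ = (0.00+0.70)/2 = 0.35 → q = 4.8×0.235×0.35 = 0.3948 m³/s
Panel 2-3: Δb = 3.4 m, d̄ = (0.47+0.73)/2 = 0.6, v̄ = (0.70+1.08)/2 = 0.89 → q = 3.4×0.6×0.89 = 1.816 m³/s
Panel 3-4: Δb = 7.4 m, d̄ = (0.73+0.32)/2 = 0.525, v̄ = (1.08+0.70)/2 = 0.89 → q = 7.4×0.525×0.89 = 3.458 m³/s
Panel 4-5: Δb = 1.2 m, d̄ = (0.32+0.00)/2 = 0.16, v̄ = (0.70+0.00)/2 = 0.35 → q = 1.2×0.16×0.35 = 0.06720 m³/s
Q = Σ q = 5.735 m³/s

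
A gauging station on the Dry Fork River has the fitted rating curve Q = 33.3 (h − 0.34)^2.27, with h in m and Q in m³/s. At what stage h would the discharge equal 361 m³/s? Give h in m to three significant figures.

3.20 m

h − h₀ = (Q/C)^(1/b) = (361/33.3)^(1/2.27) = 2.857 m
h = 0.34 + 2.857 = 3.197 m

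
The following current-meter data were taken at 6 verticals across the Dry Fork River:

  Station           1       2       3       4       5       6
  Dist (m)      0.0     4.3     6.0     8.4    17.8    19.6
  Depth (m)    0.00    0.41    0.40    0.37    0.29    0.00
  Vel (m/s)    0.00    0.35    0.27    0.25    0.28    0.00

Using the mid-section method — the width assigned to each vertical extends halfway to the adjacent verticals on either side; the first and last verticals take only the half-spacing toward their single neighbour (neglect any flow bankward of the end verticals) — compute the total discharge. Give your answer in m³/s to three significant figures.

1.65 m³/s

w_2 = (6.0 − 0.0)/2 = 3 m; q_2 = 0.35 × 0.41 × 3 = 0.4305 m³/s
w_3 = (8.4 − 4.3)/2 = 2.05 m; q_3 = 0.27 × 0.40 × 2.05 = 0.2214 m³/s
w_4 = (17.8 − 6.0)/2 = 5.9 m; q_4 = 0.25 × 0.37 × 5.9 = 0.5458 m³/s
w_5 = (19.6 − 8.4)/2 = 5.6 m; q_5 = 0.28 × 0.29 × 5.6 = 0.4547 m³/s
Stations 1, 6 contribute zero (depth or velocity is 0).
Q = Σ qᵢ = 1.652 m³/s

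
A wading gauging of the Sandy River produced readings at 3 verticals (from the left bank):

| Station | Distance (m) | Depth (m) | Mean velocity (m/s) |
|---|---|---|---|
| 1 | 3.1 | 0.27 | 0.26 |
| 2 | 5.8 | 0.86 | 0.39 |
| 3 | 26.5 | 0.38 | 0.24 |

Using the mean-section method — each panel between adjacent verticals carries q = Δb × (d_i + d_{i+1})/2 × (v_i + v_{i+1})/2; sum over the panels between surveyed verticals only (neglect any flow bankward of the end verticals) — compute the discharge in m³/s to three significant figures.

4.54 m³/s

Panel 1-2: Δb = 2.7 m, d̄ = (0.27+0.86)/2 = 0.565, v̄ = (0.26+0.39)/2 = 0.325 → q = 2.7×0.565×0.325 = 0.4958 m³/s
Panel 2-3: Δb = 20.7 m, d̄ = (0.86+0.38)/2 = 0.62, v̄ = (0.39+0.24)/2 = 0.315 → q = 20.7×0.62×0.315 = 4.043 m³/s
Q = Σ q = 4.538 m³/s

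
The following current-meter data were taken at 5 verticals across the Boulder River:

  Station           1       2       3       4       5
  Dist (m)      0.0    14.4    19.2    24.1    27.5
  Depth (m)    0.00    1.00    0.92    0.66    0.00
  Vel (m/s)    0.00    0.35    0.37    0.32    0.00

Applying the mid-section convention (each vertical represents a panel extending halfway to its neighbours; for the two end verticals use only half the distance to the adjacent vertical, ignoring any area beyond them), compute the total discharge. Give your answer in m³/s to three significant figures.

5.89 m³/s

w_2 = (19.2 − 0.0)/2 = 9.6 m; q_2 = 0.35 × 1.00 × 9.6 = 3.360 m³/s
w_3 = (24.1 − 14.4)/2 = 4.85 m; q_3 = 0.37 × 0.92 × 4.85 = 1.651 m³/s
w_4 = (27.5 − 19.2)/2 = 4.15 m; q_4 = 0.32 × 0.66 × 4.15 = 0.8765 m³/s
Stations 1, 5 contribute zero (depth or velocity is 0).
Q = Σ qᵢ = 5.887 m³/s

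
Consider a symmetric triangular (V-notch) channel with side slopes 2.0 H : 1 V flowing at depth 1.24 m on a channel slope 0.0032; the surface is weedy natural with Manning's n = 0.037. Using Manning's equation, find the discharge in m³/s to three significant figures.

3.17 m³/s

A = z·y² = 2.0×1.24² = 3.075 m²
P = 2y√(1+z²) = 2×1.24×√(1+2.0²) = 5.545 m
R = A/P = 3.075/5.545 = 0.5545 m
Q = (1/n)·A·R^(2/3)·S^(1/2) = (1/0.037) × 3.075 × 0.5545^(2/3) × 0.0032^(1/2) = 3.173 m³/s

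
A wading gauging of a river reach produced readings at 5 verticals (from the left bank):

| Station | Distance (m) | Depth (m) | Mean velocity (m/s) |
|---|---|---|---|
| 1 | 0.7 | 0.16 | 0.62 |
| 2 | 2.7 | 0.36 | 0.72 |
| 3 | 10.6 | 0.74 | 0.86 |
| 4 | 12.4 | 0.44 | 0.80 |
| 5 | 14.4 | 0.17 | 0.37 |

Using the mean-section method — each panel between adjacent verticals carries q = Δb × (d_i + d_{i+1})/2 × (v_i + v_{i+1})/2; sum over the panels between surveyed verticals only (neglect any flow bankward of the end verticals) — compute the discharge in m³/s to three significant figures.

Panel 1-2: Δb = 2 m, d̄ = (0.16+0.36)/2 = 0.26, v̄ = (0.62+0.72)/2 = 0.67 → q = 2×0.26×0.67 = 0.3484 m³/s
Panel 2-3: Δb = 7.9 m, d̄ = (0.36+0.74)/2 = 0.55, v̄ = (0.72+0.86)/2 = 0.79 → q = 7.9×0.55×0.79 = 3.433 m³/s
Panel 3-4: Δb = 1.8 m, d̄ = (0.74+0.44)/2 = 0.59, v̄ = (0.86+0.80)/2 = 0.83 → q = 1.8×0.59×0.83 = 0.8815 m³/s
Panel 4-5: Δb = 2 m, d̄ = (0.44+0.17)/2 = 0.305, v̄ = (0.80+0.37)/2 = 0.585 → q = 2×0.305×0.585 = 0.3569 m³/s
Q = Σ q = 5.019 m³/s

5.02 m³/s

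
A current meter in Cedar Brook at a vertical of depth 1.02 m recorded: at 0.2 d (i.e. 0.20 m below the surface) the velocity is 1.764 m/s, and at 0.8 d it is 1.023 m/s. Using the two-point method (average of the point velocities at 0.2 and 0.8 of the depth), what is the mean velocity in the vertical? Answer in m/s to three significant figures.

1.39 m/s

v̄ = (1.764 + 1.023) / 2 = 1.394 m/s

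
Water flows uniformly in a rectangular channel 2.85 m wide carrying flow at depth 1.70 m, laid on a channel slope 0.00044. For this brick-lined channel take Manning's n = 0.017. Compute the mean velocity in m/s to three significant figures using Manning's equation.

1.04 m/s

A = b·y = 2.85 × 1.70 = 4.845 m²
P = b + 2y = 2.85 + 2×1.70 = 6.250 m
R = A/P = 4.845/6.250 = 0.7752 m
Q = (1/n)·A·R^(2/3)·S^(1/2) = (1/0.017) × 4.845 × 0.7752^(2/3) × 0.00044^(1/2) = 5.045 m³/s
V = Q/A = 5.045/4.845 = 1.041 m/s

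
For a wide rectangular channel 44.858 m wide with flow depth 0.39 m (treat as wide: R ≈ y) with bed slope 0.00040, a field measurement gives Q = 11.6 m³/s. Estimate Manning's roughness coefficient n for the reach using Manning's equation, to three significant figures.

A = b·y = 44.858 × 0.39 = 17.49 m²
Wide channel: R ≈ y = 0.39 m
n = (1/Q)·A·R^(2/3)·S^(1/2) = (1/11.6) × 17.49 × 0.5338 × 0.02000 = 0.01610

0.0161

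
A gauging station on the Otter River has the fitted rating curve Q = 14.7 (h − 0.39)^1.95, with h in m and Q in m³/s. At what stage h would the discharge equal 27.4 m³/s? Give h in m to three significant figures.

h − h₀ = (Q/C)^(1/b) = (27.4/14.7)^(1/1.95) = 1.376 m
h = 0.39 + 1.376 = 1.766 m

1.77 m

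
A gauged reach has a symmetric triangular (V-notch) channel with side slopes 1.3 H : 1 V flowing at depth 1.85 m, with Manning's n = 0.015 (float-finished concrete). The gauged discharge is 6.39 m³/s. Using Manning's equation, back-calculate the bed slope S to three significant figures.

A = z·y² = 1.3×1.85² = 4.449 m²
P = 2y√(1+z²) = 2×1.85×√(1+1.3²) = 6.068 m
R = A/P = 4.449/6.068 = 0.7332 m
S = (Q·n / (1·A·R^(2/3)))² = (6.39×0.015 / (1×4.449×0.8131))² = 0.0007020

0.000702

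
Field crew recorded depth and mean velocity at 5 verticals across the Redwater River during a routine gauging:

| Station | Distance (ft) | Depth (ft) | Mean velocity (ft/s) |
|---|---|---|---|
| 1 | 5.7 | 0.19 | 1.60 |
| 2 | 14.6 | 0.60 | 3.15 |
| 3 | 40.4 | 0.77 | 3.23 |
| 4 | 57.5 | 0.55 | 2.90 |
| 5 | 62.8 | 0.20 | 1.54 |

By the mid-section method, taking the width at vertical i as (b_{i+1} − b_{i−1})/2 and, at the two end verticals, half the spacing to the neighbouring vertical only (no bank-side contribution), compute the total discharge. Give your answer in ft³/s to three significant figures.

w_1 = (14.6 − 5.7)/2 = 4.45 ft; q_1 = 1.60 × 0.19 × 4.45 = 1.353 ft³/s
w_2 = (40.4 − 5.7)/2 = 17.35 ft; q_2 = 3.15 × 0.60 × 17.35 = 32.79 ft³/s
w_3 = (57.5 − 14.6)/2 = 21.45 ft; q_3 = 3.23 × 0.77 × 21.45 = 53.35 ft³/s
w_4 = (62.8 − 40.4)/2 = 11.2 ft; q_4 = 2.90 × 0.55 × 11.2 = 17.86 ft³/s
w_5 = (62.8 − 57.5)/2 = 2.65 ft; q_5 = 1.54 × 0.20 × 2.65 = 0.8162 ft³/s
Q = Σ qᵢ = 106.2 ft³/s

106 ft³/s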